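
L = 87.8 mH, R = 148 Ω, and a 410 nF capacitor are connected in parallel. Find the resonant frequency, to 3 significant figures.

839 Hz

ω₀ = 1/√(LC) = 1/√(0.0878 × 4.1e-07) = 5271 rad/s
f₀ = ω₀/(2π) = 839 Hz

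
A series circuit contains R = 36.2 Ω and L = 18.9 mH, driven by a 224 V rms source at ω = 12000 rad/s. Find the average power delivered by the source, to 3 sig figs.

34.4 W

X_L = ωL = 227 Ω
Z = 36.2 + j227 Ω
|Z| = √(36.2² + 227²) = 230 Ω
∠Z = arctan(227/36.2) = 80.9°
I = V/|Z| = 975 mA
P = VI cos φ = 224 × 0.975 × cos(80.9°) = 34.4 W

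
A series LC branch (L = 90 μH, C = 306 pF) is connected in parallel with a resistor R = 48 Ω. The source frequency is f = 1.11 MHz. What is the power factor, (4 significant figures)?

ω = 2πf = 6.974e+06 rad/s
X_L = ωL = 627.7 Ω
X_C = 1/(ωC) = 468.6 Ω
Branch 1: Z₁ = R = 48.00 Ω
Branch 2 (series LC): Z₂ = j(X_L − X_C) = j159.1 Ω
Parallel: Z = Z₁Z₂/(Z₁+Z₂), |Z| = 45.95 Ω, ∠Z = 16.79°
cos φ = cos(16.79°) = 0.9574

0.9574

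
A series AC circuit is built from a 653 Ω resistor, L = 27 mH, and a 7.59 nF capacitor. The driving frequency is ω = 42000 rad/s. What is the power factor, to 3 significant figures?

0.310

X_L = ωL = 1130 Ω
X_C = 1/(ωC) = 3140 Ω
Net reactance X = X_L − X_C = -2000 Ω
Z = 653 − j2000 Ω
|Z| = √(653² + 2000²) = 2110 Ω
∠Z = arctan(-2000/653) = -71.9°
cos φ = cos(-71.9°) = 0.310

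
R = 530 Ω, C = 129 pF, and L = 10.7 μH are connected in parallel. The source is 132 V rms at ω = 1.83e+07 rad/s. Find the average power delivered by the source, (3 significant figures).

32.9 W

X_L = ωL = 196 Ω
X_C = 1/(ωC) = 424 Ω
Parallel: admittances add. Y = 1/R + 1/(jωL) + jωC
Y = (0.00189 − j0.00275) S
|Y| = 0.00333 S → |Z| = 1/|Y| = 300 Ω, ∠Z = −∠Y = 55.5°
I = V/|Z| = 440 mA
P = VI cos φ = 132 × 0.440 × cos(55.5°) = 32.9 W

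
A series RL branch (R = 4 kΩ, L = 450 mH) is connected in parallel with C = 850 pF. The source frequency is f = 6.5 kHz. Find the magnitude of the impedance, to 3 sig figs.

48500 Ω

ω = 2πf = 40840 rad/s
X_L = ωL = 18400 Ω
X_C = 1/(ωC) = 28800 Ω
Branch 1 (R+jX_L): Z₁ = 4000 + j18400 Ω, |Z₁| = 18800 Ω
Branch 2 (−jX_C): Z₂ = −j28800 Ω
Parallel: Z = Z₁Z₂/(Z₁+Z₂), |Z| = 48500 Ω, ∠Z = 56.7°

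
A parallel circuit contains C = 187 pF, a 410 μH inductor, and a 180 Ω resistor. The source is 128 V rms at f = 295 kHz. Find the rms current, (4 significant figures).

721.9 mA

ω = 2πf = 1.854e+06 rad/s
X_L = ωL = 760.0 Ω
X_C = 1/(ωC) = 2885 Ω
Parallel: admittances add. Y = 1/R + 1/(jωL) + jωC
Y = (0.005556 − j0.0009693) S
|Y| = 0.005639 S → |Z| = 1/|Y| = 177.3 Ω, ∠Z = −∠Y = 9.897°
I = V/|Z| = 128/177.3 = 721.9 mA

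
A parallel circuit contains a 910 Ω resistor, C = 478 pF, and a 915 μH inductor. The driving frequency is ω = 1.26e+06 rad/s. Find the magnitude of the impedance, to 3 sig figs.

885 Ω

X_L = ωL = 1150 Ω
X_C = 1/(ωC) = 1660 Ω
Parallel: admittances add. Y = 1/R + 1/(jωL) + jωC
Y = (0.00110 − j0.000265) S
|Y| = 0.00113 S → |Z| = 1/|Y| = 885 Ω, ∠Z = −∠Y = 13.6°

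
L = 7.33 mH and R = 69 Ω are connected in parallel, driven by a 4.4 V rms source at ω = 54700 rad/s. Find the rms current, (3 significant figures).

X_L = ωL = 401 Ω
Parallel: admittances add. Y = 1/R + 1/(jωL)
Y = (0.0145 − j0.00249) S
|Y| = 0.0147 S → |Z| = 1/|Y| = 68.0 Ω, ∠Z = −∠Y = 9.76°
I = V/|Z| = 4.4/68.0 = 64.7 mA

64.7 mA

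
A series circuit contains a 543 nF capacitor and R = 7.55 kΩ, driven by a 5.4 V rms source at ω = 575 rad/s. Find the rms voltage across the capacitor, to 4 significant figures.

2.109 V

X_C = 1/(ωC) = 3203 Ω
Z = 7550 − j3203 Ω
|Z| = √(7550² + 3203²) = 8201 Ω
I = V/|Z| = 658.4 μA
V_C = I·|Z_C| = 0.0006584 × 3203 = 2.109 V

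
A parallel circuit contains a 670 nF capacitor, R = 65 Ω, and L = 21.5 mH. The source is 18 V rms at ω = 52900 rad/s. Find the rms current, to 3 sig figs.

681 mA

X_L = ωL = 1140 Ω
X_C = 1/(ωC) = 28.2 Ω
Parallel: admittances add. Y = 1/R + 1/(jωL) + jωC
Y = (0.0154 + j0.0346) S
|Y| = 0.0378 S → |Z| = 1/|Y| = 26.4 Ω, ∠Z = −∠Y = -66.0°
I = V/|Z| = 18/26.4 = 681 mA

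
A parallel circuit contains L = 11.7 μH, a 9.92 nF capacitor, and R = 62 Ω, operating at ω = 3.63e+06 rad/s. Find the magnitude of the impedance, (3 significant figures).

X_L = ωL = 42.5 Ω
X_C = 1/(ωC) = 27.8 Ω
Parallel: admittances add. Y = 1/R + 1/(jωL) + jωC
Y = (0.0161 + j0.0125) S
|Y| = 0.0204 S → |Z| = 1/|Y| = 49.1 Ω, ∠Z = −∠Y = -37.7°

49.1 Ω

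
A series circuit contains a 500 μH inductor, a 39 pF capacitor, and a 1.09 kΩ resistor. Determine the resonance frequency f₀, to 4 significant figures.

ω₀ = 1/√(LC) = 1/√(0.0005 × 3.9e-11) = 7.161e+06 rad/s
f₀ = ω₀/(2π) = 1.140 MHz

1.140 MHz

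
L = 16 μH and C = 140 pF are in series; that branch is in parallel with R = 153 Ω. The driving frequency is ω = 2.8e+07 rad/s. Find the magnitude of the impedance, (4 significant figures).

X_L = ωL = 448.0 Ω
X_C = 1/(ωC) = 255.1 Ω
Branch 1: Z₁ = R = 153.0 Ω
Branch 2 (series LC): Z₂ = j(X_L − X_C) = j192.9 Ω
Parallel: Z = Z₁Z₂/(Z₁+Z₂), |Z| = 119.9 Ω, ∠Z = 38.42°

119.9 Ω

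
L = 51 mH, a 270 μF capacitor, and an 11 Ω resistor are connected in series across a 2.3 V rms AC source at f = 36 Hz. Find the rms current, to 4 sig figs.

191.4 mA

ω = 2πf = 226.2 rad/s
X_L = ωL = 11.54 Ω
X_C = 1/(ωC) = 16.37 Ω
Net reactance X = X_L − X_C = -4.838 Ω
Z = 11.00 − j4.838 Ω
|Z| = √(11.00² + 4.838²) = 12.02 Ω
I = V/|Z| = 2.3/12.02 = 191.4 mA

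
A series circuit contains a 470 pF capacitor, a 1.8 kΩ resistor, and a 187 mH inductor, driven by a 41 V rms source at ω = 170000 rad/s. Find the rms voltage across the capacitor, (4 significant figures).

X_L = ωL = 31790 Ω
X_C = 1/(ωC) = 12520 Ω
Net reactance X = X_L − X_C = 19270 Ω
Z = 1800 + j19270 Ω
|Z| = √(1800² + 19270²) = 19360 Ω
I = V/|Z| = 2.118 mA
V_C = I·|Z_C| = 0.002118 × 12520 = 26.51 V

26.51 V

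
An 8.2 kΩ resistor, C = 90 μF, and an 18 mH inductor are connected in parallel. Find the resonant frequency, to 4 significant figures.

125.0 Hz

ω₀ = 1/√(LC) = 1/√(0.018 × 9e-05) = 785.7 rad/s
f₀ = ω₀/(2π) = 125.0 Hz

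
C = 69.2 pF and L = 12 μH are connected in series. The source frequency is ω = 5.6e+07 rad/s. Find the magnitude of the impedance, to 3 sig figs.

414 Ω

X_L = ωL = 672 Ω
X_C = 1/(ωC) = 258 Ω
Net reactance X = X_L − X_C = 414 Ω
Z = j414 Ω
|Z| = √(0² + 414²) = 414 Ω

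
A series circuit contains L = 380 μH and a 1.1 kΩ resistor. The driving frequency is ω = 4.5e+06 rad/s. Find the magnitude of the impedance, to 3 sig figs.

X_L = ωL = 1710 Ω
Z = 1100 + j1710 Ω
|Z| = √(1100² + 1710²) = 2030 Ω

2030 Ω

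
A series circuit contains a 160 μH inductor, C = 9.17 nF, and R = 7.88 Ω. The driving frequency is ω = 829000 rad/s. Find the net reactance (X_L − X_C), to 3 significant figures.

X_L = ωL = 133 Ω
X_C = 1/(ωC) = 132 Ω
X = 133 − 132 = 1.09 Ω

1.09 Ω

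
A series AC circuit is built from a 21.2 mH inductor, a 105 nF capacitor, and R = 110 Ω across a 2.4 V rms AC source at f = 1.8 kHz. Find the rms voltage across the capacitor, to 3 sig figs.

ω = 2πf = 11310 rad/s
X_L = ωL = 240 Ω
X_C = 1/(ωC) = 842 Ω
Net reactance X = X_L − X_C = -602 Ω
Z = 110 − j602 Ω
|Z| = √(110² + 602²) = 612 Ω
I = V/|Z| = 3.92 mA
V_C = I·|Z_C| = 0.00392 × 842 = 3.30 V

3.30 V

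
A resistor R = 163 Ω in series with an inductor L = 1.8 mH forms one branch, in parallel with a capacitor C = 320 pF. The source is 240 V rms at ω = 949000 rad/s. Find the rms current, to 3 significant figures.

67.7 mA

X_L = ωL = 1710 Ω
X_C = 1/(ωC) = 3290 Ω
Branch 1 (R+jX_L): Z₁ = 163 + j1710 Ω, |Z₁| = 1720 Ω
Branch 2 (−jX_C): Z₂ = −j3290 Ω
Parallel: Z = Z₁Z₂/(Z₁+Z₂), |Z| = 3550 Ω, ∠Z = 78.7°
I = V/|Z| = 240/3550 = 67.7 mA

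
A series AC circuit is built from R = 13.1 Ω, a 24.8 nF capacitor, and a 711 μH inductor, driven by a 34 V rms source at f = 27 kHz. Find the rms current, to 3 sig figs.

289 mA

ω = 2πf = 169600 rad/s
X_L = ωL = 121 Ω
X_C = 1/(ωC) = 238 Ω
Net reactance X = X_L − X_C = -117 Ω
Z = 13.1 − j117 Ω
|Z| = √(13.1² + 117²) = 118 Ω
I = V/|Z| = 34/118 = 289 mA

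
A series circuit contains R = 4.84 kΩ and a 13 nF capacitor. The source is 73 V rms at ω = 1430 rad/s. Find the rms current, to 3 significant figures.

X_C = 1/(ωC) = 53800 Ω
Z = 4840 − j53800 Ω
|Z| = √(4840² + 53800²) = 54000 Ω
I = V/|Z| = 73/54000 = 1.35 mA

1.35 mA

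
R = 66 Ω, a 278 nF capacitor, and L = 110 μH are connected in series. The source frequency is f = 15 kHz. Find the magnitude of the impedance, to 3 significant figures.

71.6 Ω

ω = 2πf = 94250 rad/s
X_L = ωL = 10.4 Ω
X_C = 1/(ωC) = 38.2 Ω
Net reactance X = X_L − X_C = -27.8 Ω
Z = 66.0 − j27.8 Ω
|Z| = √(66.0² + 27.8²) = 71.6 Ω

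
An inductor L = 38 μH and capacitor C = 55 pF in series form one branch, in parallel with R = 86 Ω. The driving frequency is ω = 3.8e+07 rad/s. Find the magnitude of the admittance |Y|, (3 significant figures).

11.7 mS

X_L = ωL = 1440 Ω
X_C = 1/(ωC) = 478 Ω
Branch 1: Z₁ = R = 86.0 Ω
Branch 2 (series LC): Z₂ = j(X_L − X_C) = j966 Ω
Parallel: Z = Z₁Z₂/(Z₁+Z₂), |Z| = 85.7 Ω, ∠Z = 5.09°
|Y| = 1/|Z| = 11.7 mS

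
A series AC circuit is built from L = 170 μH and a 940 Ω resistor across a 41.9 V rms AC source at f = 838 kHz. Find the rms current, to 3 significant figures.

ω = 2πf = 5.265e+06 rad/s
X_L = ωL = 895 Ω
Z = 940 + j895 Ω
|Z| = √(940² + 895²) = 1300 Ω
I = V/|Z| = 41.9/1300 = 32.3 mA

32.3 mA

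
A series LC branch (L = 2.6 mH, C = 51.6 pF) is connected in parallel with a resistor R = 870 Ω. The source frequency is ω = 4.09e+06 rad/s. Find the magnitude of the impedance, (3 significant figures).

X_L = ωL = 10600 Ω
X_C = 1/(ωC) = 4740 Ω
Branch 1: Z₁ = R = 870 Ω
Branch 2 (series LC): Z₂ = j(X_L − X_C) = j5900 Ω
Parallel: Z = Z₁Z₂/(Z₁+Z₂), |Z| = 861 Ω, ∠Z = 8.39°

861 Ω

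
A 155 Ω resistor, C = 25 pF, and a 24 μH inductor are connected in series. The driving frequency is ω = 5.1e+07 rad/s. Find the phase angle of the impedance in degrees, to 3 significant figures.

70.6°

X_L = ωL = 1220 Ω
X_C = 1/(ωC) = 784 Ω
Net reactance X = X_L − X_C = 440 Ω
Z = 155 + j440 Ω
|Z| = √(155² + 440²) = 466 Ω
∠Z = arctan(440/155) = 70.6°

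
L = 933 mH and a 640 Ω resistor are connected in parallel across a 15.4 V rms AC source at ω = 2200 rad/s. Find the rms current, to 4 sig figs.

25.21 mA

X_L = ωL = 2053 Ω
Parallel: admittances add. Y = 1/R + 1/(jωL)
Y = (0.001563 − j0.0004872) S
|Y| = 0.001637 S → |Z| = 1/|Y| = 611.0 Ω, ∠Z = −∠Y = 17.32°
I = V/|Z| = 15.4/611.0 = 25.21 mA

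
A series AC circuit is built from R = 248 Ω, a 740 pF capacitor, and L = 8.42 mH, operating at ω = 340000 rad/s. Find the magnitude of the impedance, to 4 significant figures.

1139 Ω

X_L = ωL = 2863 Ω
X_C = 1/(ωC) = 3975 Ω
Net reactance X = X_L − X_C = -1112 Ω
Z = 248.0 − j1112 Ω
|Z| = √(248.0² + 1112²) = 1139 Ω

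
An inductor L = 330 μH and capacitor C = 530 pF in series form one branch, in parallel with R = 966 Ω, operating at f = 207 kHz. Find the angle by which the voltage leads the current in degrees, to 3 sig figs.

ω = 2πf = 1.301e+06 rad/s
X_L = ωL = 429 Ω
X_C = 1/(ωC) = 1450 Ω
Branch 1: Z₁ = R = 966 Ω
Branch 2 (series LC): Z₂ = j(X_L − X_C) = −j1020 Ω
Parallel: Z = Z₁Z₂/(Z₁+Z₂), |Z| = 702 Ω, ∠Z = -43.4°

-43.4°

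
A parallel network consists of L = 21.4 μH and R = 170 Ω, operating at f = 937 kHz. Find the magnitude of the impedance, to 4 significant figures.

ω = 2πf = 5.887e+06 rad/s
X_L = ωL = 126.0 Ω
Parallel: admittances add. Y = 1/R + 1/(jωL)
Y = (0.005882 − j0.007937) S
|Y| = 0.009879 S → |Z| = 1/|Y| = 101.2 Ω, ∠Z = −∠Y = 53.46°

101.2 Ω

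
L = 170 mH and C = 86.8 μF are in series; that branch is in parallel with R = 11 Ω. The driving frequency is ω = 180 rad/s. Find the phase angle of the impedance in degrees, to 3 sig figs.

X_L = ωL = 30.6 Ω
X_C = 1/(ωC) = 64.0 Ω
Branch 1: Z₁ = R = 11.0 Ω
Branch 2 (series LC): Z₂ = j(X_L − X_C) = −j33.4 Ω
Parallel: Z = Z₁Z₂/(Z₁+Z₂), |Z| = 10.4 Ω, ∠Z = -18.2°

-18.2°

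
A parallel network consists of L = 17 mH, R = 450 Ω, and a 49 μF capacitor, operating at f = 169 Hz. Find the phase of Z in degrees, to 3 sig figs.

56.6°

ω = 2πf = 1062 rad/s
X_L = ωL = 18.1 Ω
X_C = 1/(ωC) = 19.2 Ω
Parallel: admittances add. Y = 1/R + 1/(jωL) + jωC
Y = (0.00222 − j0.00337) S
|Y| = 0.00403 S → |Z| = 1/|Y| = 248 Ω, ∠Z = −∠Y = 56.6°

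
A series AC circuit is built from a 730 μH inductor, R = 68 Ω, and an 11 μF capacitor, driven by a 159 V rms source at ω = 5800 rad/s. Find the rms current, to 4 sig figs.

X_L = ωL = 4.234 Ω
X_C = 1/(ωC) = 15.67 Ω
Net reactance X = X_L − X_C = -11.44 Ω
Z = 68.00 − j11.44 Ω
|Z| = √(68.00² + 11.44²) = 68.96 Ω
I = V/|Z| = 159/68.96 = 2.306 A

2.306 A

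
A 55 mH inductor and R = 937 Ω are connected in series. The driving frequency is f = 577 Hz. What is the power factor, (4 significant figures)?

ω = 2πf = 3625 rad/s
X_L = ωL = 199.4 Ω
Z = 937.0 + j199.4 Ω
|Z| = √(937.0² + 199.4²) = 958.0 Ω
∠Z = arctan(199.4/937.0) = 12.01°
cos φ = cos(12.01°) = 0.9781

0.9781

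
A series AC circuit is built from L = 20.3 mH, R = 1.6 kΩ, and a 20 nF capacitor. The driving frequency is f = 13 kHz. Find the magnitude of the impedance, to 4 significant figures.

1912 Ω

ω = 2πf = 81680 rad/s
X_L = ωL = 1658 Ω
X_C = 1/(ωC) = 612.1 Ω
Net reactance X = X_L − X_C = 1046 Ω
Z = 1600 + j1046 Ω
|Z| = √(1600² + 1046²) = 1912 Ω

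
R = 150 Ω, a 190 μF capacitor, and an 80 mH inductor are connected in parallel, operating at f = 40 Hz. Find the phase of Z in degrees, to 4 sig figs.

16.57°

ω = 2πf = 251.3 rad/s
X_L = ωL = 20.11 Ω
X_C = 1/(ωC) = 20.94 Ω
Parallel: admittances add. Y = 1/R + 1/(jωL) + jωC
Y = (0.006667 − j0.001984) S
|Y| = 0.006956 S → |Z| = 1/|Y| = 143.8 Ω, ∠Z = −∠Y = 16.57°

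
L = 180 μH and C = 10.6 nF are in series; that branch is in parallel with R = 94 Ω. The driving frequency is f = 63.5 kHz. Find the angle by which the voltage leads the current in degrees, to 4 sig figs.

ω = 2πf = 399000 rad/s
X_L = ωL = 71.82 Ω
X_C = 1/(ωC) = 236.5 Ω
Branch 1: Z₁ = R = 94.00 Ω
Branch 2 (series LC): Z₂ = j(X_L − X_C) = −j164.6 Ω
Parallel: Z = Z₁Z₂/(Z₁+Z₂), |Z| = 81.63 Ω, ∠Z = -29.72°

-29.72°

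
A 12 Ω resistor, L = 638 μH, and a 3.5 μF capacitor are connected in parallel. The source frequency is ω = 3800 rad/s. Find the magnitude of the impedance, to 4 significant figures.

2.452 Ω

X_L = ωL = 2.424 Ω
X_C = 1/(ωC) = 75.19 Ω
Parallel: admittances add. Y = 1/R + 1/(jωL) + jωC
Y = (0.08333 − j0.3992) S
|Y| = 0.4078 S → |Z| = 1/|Y| = 2.452 Ω, ∠Z = −∠Y = 78.21°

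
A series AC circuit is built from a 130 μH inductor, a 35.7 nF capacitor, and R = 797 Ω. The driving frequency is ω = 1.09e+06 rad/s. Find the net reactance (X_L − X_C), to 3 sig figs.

X_L = ωL = 142 Ω
X_C = 1/(ωC) = 25.7 Ω
X = 142 − 25.7 = 116 Ω

116 Ω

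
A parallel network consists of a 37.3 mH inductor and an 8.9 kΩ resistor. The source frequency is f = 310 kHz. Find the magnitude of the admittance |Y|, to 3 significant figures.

ω = 2πf = 1.948e+06 rad/s
X_L = ωL = 72700 Ω
Parallel: admittances add. Y = 1/R + 1/(jωL)
Y = (0.000112 − j1.38e-05) S
|Y| = 0.000113 S → |Z| = 1/|Y| = 8830 Ω, ∠Z = −∠Y = 6.98°

113 μS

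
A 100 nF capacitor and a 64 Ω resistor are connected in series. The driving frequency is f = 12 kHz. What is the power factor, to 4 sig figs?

ω = 2πf = 75400 rad/s
X_C = 1/(ωC) = 132.6 Ω
Z = 64.00 − j132.6 Ω
|Z| = √(64.00² + 132.6²) = 147.3 Ω
∠Z = arctan(-132.6/64.00) = -64.24°
cos φ = cos(-64.24°) = 0.4346

0.4346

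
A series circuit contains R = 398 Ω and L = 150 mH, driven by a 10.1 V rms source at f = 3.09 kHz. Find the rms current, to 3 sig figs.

3.44 mA

ω = 2πf = 19420 rad/s
X_L = ωL = 2910 Ω
Z = 398 + j2910 Ω
|Z| = √(398² + 2910²) = 2940 Ω
I = V/|Z| = 10.1/2940 = 3.44 mA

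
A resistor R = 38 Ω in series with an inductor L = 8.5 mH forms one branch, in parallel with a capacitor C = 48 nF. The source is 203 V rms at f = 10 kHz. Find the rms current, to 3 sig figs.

ω = 2πf = 62830 rad/s
X_L = ωL = 534 Ω
X_C = 1/(ωC) = 332 Ω
Branch 1 (R+jX_L): Z₁ = 38.0 + j534 Ω, |Z₁| = 535 Ω
Branch 2 (−jX_C): Z₂ = −j332 Ω
Parallel: Z = Z₁Z₂/(Z₁+Z₂), |Z| = 862 Ω, ∠Z = -83.4°
I = V/|Z| = 203/862 = 236 mA

236 mA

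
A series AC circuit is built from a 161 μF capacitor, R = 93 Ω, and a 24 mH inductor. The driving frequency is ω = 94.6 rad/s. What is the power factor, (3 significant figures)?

X_L = ωL = 2.27 Ω
X_C = 1/(ωC) = 65.7 Ω
Net reactance X = X_L − X_C = -63.4 Ω
Z = 93.0 − j63.4 Ω
|Z| = √(93.0² + 63.4²) = 113 Ω
∠Z = arctan(-63.4/93.0) = -34.3°
cos φ = cos(-34.3°) = 0.826

0.826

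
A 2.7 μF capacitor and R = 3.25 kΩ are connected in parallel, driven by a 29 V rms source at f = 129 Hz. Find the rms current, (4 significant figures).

ω = 2πf = 810.5 rad/s
X_C = 1/(ωC) = 456.9 Ω
Parallel: admittances add. Y = 1/R + jωC
Y = (0.0003077 + j0.002188) S
|Y| = 0.002210 S → |Z| = 1/|Y| = 452.5 Ω, ∠Z = −∠Y = -82.00°
I = V/|Z| = 29/452.5 = 64.09 mA

64.09 mA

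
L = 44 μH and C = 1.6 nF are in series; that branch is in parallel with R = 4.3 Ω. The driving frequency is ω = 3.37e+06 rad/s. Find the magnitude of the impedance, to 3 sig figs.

X_L = ωL = 148 Ω
X_C = 1/(ωC) = 185 Ω
Branch 1: Z₁ = R = 4.30 Ω
Branch 2 (series LC): Z₂ = j(X_L − X_C) = −j37.2 Ω
Parallel: Z = Z₁Z₂/(Z₁+Z₂), |Z| = 4.27 Ω, ∠Z = -6.60°

4.27 Ω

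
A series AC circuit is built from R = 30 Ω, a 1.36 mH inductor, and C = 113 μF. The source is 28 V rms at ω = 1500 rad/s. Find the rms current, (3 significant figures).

X_L = ωL = 2.04 Ω
X_C = 1/(ωC) = 5.90 Ω
Net reactance X = X_L − X_C = -3.86 Ω
Z = 30.0 − j3.86 Ω
|Z| = √(30.0² + 3.86²) = 30.2 Ω
I = V/|Z| = 28/30.2 = 926 mA

926 mA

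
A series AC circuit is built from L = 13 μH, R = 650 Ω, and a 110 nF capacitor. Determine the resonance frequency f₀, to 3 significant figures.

ω₀ = 1/√(LC) = 1/√(1.3e-05 × 1.1e-07) = 836200 rad/s
f₀ = ω₀/(2π) = 133 kHz

133 kHz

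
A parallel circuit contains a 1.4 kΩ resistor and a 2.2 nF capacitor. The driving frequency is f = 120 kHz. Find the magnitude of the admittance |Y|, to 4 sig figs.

ω = 2πf = 754000 rad/s
X_C = 1/(ωC) = 602.9 Ω
Parallel: admittances add. Y = 1/R + jωC
Y = (0.0007143 + j0.001659) S
|Y| = 0.001806 S → |Z| = 1/|Y| = 553.7 Ω, ∠Z = −∠Y = -66.70°

1.806 mS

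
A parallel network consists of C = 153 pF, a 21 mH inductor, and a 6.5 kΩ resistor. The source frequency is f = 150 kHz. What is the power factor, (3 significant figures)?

0.854

ω = 2πf = 942500 rad/s
X_L = ωL = 19800 Ω
X_C = 1/(ωC) = 6930 Ω
Parallel: admittances add. Y = 1/R + 1/(jωL) + jωC
Y = (0.000154 + j9.37e-05) S
|Y| = 0.000180 S → |Z| = 1/|Y| = 5550 Ω, ∠Z = −∠Y = -31.3°
cos φ = cos(-31.3°) = 0.854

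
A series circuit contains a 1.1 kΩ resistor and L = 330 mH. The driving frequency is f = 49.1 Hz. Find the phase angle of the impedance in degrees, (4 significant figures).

5.288°

ω = 2πf = 308.5 rad/s
X_L = ωL = 101.8 Ω
Z = 1100 + j101.8 Ω
|Z| = √(1100² + 101.8²) = 1105 Ω
∠Z = arctan(101.8/1100) = 5.288°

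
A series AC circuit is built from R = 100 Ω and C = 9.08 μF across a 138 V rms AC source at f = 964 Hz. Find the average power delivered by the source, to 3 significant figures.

ω = 2πf = 6057 rad/s
X_C = 1/(ωC) = 18.2 Ω
Z = 100 − j18.2 Ω
|Z| = √(100² + 18.2²) = 102 Ω
∠Z = arctan(-18.2/100) = -10.3°
I = V/|Z| = 1.36 A
P = VI cos φ = 138 × 1.36 × cos(-10.3°) = 184 W

184 W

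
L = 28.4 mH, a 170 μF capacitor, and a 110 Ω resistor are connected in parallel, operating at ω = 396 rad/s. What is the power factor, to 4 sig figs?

0.3880

X_L = ωL = 11.25 Ω
X_C = 1/(ωC) = 14.85 Ω
Parallel: admittances add. Y = 1/R + 1/(jωL) + jωC
Y = (0.009091 − j0.02160) S
|Y| = 0.02343 S → |Z| = 1/|Y| = 42.68 Ω, ∠Z = −∠Y = 67.17°
cos φ = cos(67.17°) = 0.3880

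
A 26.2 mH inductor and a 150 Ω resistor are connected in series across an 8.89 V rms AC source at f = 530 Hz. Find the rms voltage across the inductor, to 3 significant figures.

ω = 2πf = 3330 rad/s
X_L = ωL = 87.2 Ω
Z = 150 + j87.2 Ω
|Z| = √(150² + 87.2²) = 174 Ω
I = V/|Z| = 51.2 mA
V_L = I·|Z_L| = 0.0512 × 87.2 = 4.47 V

4.47 V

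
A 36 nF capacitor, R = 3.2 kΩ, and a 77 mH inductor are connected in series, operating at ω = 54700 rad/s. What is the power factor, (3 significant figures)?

X_L = ωL = 4210 Ω
X_C = 1/(ωC) = 508 Ω
Net reactance X = X_L − X_C = 3700 Ω
Z = 3200 + j3700 Ω
|Z| = √(3200² + 3700²) = 4890 Ω
∠Z = arctan(3700/3200) = 49.2°
cos φ = cos(49.2°) = 0.654

0.654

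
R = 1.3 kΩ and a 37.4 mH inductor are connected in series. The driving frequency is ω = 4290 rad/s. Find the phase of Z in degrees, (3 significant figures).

7.04°

X_L = ωL = 160 Ω
Z = 1300 + j160 Ω
|Z| = √(1300² + 160²) = 1310 Ω
∠Z = arctan(160/1300) = 7.04°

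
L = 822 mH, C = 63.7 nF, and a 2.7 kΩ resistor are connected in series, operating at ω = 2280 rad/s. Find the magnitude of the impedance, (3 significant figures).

X_L = ωL = 1870 Ω
X_C = 1/(ωC) = 6890 Ω
Net reactance X = X_L − X_C = -5010 Ω
Z = 2700 − j5010 Ω
|Z| = √(2700² + 5010²) = 5690 Ω

5690 Ω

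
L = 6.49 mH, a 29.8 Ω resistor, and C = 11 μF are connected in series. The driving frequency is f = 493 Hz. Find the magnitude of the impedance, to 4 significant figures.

31.20 Ω

ω = 2πf = 3098 rad/s
X_L = ωL = 20.10 Ω
X_C = 1/(ωC) = 29.35 Ω
Net reactance X = X_L − X_C = -9.245 Ω
Z = 29.80 − j9.245 Ω
|Z| = √(29.80² + 9.245²) = 31.20 Ω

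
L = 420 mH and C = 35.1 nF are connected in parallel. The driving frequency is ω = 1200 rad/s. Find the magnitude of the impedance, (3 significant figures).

515 Ω

X_L = ωL = 504 Ω
X_C = 1/(ωC) = 23700 Ω
Parallel: admittances add. Y = 1/(jωL) + jωC
Y = (0 − j0.00194) S
|Y| = 0.00194 S → |Z| = 1/|Y| = 515 Ω, ∠Z = −∠Y = 90.0°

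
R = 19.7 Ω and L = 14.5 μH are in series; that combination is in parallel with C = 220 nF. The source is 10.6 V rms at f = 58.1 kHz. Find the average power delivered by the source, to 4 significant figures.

ω = 2πf = 365100 rad/s
X_L = ωL = 5.293 Ω
X_C = 1/(ωC) = 12.45 Ω
Branch 1 (R+jX_L): Z₁ = 19.70 + j5.293 Ω, |Z₁| = 20.40 Ω
Branch 2 (−jX_C): Z₂ = −j12.45 Ω
Parallel: Z = Z₁Z₂/(Z₁+Z₂), |Z| = 12.12 Ω, ∠Z = -54.99°
I = V/|Z| = 874.7 mA
P = VI cos φ = 10.6 × 0.8747 × cos(-54.99°) = 5.320 W

5.320 W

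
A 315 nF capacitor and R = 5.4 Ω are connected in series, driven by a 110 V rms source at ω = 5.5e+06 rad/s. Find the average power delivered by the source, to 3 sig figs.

2.22 kW

X_C = 1/(ωC) = 0.577 Ω
Z = 5.40 − j0.577 Ω
|Z| = √(5.40² + 0.577²) = 5.43 Ω
∠Z = arctan(-0.577/5.40) = -6.10°
I = V/|Z| = 20.3 A
P = VI cos φ = 110 × 20.3 × cos(-6.10°) = 2.22 kW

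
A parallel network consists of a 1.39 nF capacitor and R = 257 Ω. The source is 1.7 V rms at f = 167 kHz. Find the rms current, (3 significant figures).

7.06 mA

ω = 2πf = 1.049e+06 rad/s
X_C = 1/(ωC) = 686 Ω
Parallel: admittances add. Y = 1/R + jωC
Y = (0.00389 + j0.00146) S
|Y| = 0.00416 S → |Z| = 1/|Y| = 241 Ω, ∠Z = −∠Y = -20.5°
I = V/|Z| = 1.7/241 = 7.06 mA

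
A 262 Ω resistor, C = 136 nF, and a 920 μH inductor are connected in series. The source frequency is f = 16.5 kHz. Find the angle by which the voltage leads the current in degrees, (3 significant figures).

ω = 2πf = 103700 rad/s
X_L = ωL = 95.4 Ω
X_C = 1/(ωC) = 70.9 Ω
Net reactance X = X_L − X_C = 24.5 Ω
Z = 262 + j24.5 Ω
|Z| = √(262² + 24.5²) = 263 Ω
∠Z = arctan(24.5/262) = 5.33°

5.33°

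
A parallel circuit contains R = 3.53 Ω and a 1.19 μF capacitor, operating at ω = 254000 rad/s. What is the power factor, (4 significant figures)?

0.6838

X_C = 1/(ωC) = 3.308 Ω
Parallel: admittances add. Y = 1/R + jωC
Y = (0.2833 + j0.3023) S
|Y| = 0.4143 S → |Z| = 1/|Y| = 2.414 Ω, ∠Z = −∠Y = -46.86°
cos φ = cos(-46.86°) = 0.6838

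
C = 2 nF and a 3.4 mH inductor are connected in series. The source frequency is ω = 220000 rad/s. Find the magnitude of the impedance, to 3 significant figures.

X_L = ωL = 748 Ω
X_C = 1/(ωC) = 2270 Ω
Net reactance X = X_L − X_C = -1520 Ω
Z = − j1520 Ω
|Z| = √(0² + 1520²) = 1520 Ω

1520 Ω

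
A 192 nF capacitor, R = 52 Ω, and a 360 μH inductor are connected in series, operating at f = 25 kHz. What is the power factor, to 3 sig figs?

ω = 2πf = 157100 rad/s
X_L = ωL = 56.5 Ω
X_C = 1/(ωC) = 33.2 Ω
Net reactance X = X_L − X_C = 23.4 Ω
Z = 52.0 + j23.4 Ω
|Z| = √(52.0² + 23.4²) = 57.0 Ω
∠Z = arctan(23.4/52.0) = 24.2°
cos φ = cos(24.2°) = 0.912

0.912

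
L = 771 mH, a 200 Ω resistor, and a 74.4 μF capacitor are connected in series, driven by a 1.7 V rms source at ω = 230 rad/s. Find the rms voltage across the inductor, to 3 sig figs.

1.30 V

X_L = ωL = 177 Ω
X_C = 1/(ωC) = 58.4 Ω
Net reactance X = X_L − X_C = 119 Ω
Z = 200 + j119 Ω
|Z| = √(200² + 119²) = 233 Ω
I = V/|Z| = 7.31 mA
V_L = I·|Z_L| = 0.00731 × 177 = 1.30 V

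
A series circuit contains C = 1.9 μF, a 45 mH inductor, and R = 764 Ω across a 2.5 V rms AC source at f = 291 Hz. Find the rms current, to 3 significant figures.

ω = 2πf = 1828 rad/s
X_L = ωL = 82.3 Ω
X_C = 1/(ωC) = 288 Ω
Net reactance X = X_L − X_C = -206 Ω
Z = 764 − j206 Ω
|Z| = √(764² + 206²) = 791 Ω
I = V/|Z| = 2.5/791 = 3.16 mA

3.16 mA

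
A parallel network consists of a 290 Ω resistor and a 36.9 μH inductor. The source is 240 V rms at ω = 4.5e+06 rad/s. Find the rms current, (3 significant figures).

X_L = ωL = 166 Ω
Parallel: admittances add. Y = 1/R + 1/(jωL)
Y = (0.00345 − j0.00602) S
|Y| = 0.00694 S → |Z| = 1/|Y| = 144 Ω, ∠Z = −∠Y = 60.2°
I = V/|Z| = 240/144 = 1.67 A

1.67 A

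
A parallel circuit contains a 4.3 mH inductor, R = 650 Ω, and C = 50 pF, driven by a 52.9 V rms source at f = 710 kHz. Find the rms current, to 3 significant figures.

ω = 2πf = 4.461e+06 rad/s
X_L = ωL = 19200 Ω
X_C = 1/(ωC) = 4480 Ω
Parallel: admittances add. Y = 1/R + 1/(jωL) + jωC
Y = (0.00154 + j0.000171) S
|Y| = 0.00155 S → |Z| = 1/|Y| = 646 Ω, ∠Z = −∠Y = -6.34°
I = V/|Z| = 52.9/646 = 81.9 mA

81.9 mA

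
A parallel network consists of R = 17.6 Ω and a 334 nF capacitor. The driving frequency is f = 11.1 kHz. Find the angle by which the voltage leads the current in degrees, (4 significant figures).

ω = 2πf = 69740 rad/s
X_C = 1/(ωC) = 42.93 Ω
Parallel: admittances add. Y = 1/R + jωC
Y = (0.05682 + j0.02329) S
|Y| = 0.06141 S → |Z| = 1/|Y| = 16.28 Ω, ∠Z = −∠Y = -22.29°

-22.29°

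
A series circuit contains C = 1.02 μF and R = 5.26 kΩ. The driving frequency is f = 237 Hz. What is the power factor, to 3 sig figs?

ω = 2πf = 1489 rad/s
X_C = 1/(ωC) = 658 Ω
Z = 5260 − j658 Ω
|Z| = √(5260² + 658²) = 5300 Ω
∠Z = arctan(-658/5260) = -7.13°
cos φ = cos(-7.13°) = 0.992

0.992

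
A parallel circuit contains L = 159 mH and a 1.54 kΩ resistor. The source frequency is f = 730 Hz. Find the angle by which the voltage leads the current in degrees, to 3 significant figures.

64.7°

ω = 2πf = 4587 rad/s
X_L = ωL = 729 Ω
Parallel: admittances add. Y = 1/R + 1/(jωL)
Y = (0.000649 − j0.00137) S
|Y| = 0.00152 S → |Z| = 1/|Y| = 659 Ω, ∠Z = −∠Y = 64.7°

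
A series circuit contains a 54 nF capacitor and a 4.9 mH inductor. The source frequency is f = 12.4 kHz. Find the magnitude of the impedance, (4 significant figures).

ω = 2πf = 77910 rad/s
X_L = ωL = 381.8 Ω
X_C = 1/(ωC) = 237.7 Ω
Net reactance X = X_L − X_C = 144.1 Ω
Z = j144.1 Ω
|Z| = √(0² + 144.1²) = 144.1 Ω

144.1 Ω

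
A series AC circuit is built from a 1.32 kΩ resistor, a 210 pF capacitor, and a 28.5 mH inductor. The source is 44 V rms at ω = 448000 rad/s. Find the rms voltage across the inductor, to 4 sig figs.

223.5 V

X_L = ωL = 12770 Ω
X_C = 1/(ωC) = 10630 Ω
Net reactance X = X_L − X_C = 2139 Ω
Z = 1320 + j2139 Ω
|Z| = √(1320² + 2139²) = 2513 Ω
I = V/|Z| = 17.51 mA
V_L = I·|Z_L| = 0.01751 × 12770 = 223.5 V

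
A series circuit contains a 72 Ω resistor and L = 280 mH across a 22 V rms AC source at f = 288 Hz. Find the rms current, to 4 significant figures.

ω = 2πf = 1810 rad/s
X_L = ωL = 506.7 Ω
Z = 72.00 + j506.7 Ω
|Z| = √(72.00² + 506.7²) = 511.8 Ω
I = V/|Z| = 22/511.8 = 42.99 mA

42.99 mA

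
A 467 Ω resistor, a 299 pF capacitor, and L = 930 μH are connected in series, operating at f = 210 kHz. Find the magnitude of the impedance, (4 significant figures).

1389 Ω

ω = 2πf = 1.319e+06 rad/s
X_L = ωL = 1227 Ω
X_C = 1/(ωC) = 2535 Ω
Net reactance X = X_L − X_C = -1308 Ω
Z = 467.0 − j1308 Ω
|Z| = √(467.0² + 1308²) = 1389 Ω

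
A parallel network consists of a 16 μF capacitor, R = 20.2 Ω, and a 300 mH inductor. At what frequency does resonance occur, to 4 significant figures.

72.64 Hz

ω₀ = 1/√(LC) = 1/√(0.3 × 1.6e-05) = 456.4 rad/s
f₀ = ω₀/(2π) = 72.64 Hz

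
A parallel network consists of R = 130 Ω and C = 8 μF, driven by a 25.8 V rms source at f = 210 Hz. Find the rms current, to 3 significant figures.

ω = 2πf = 1319 rad/s
X_C = 1/(ωC) = 94.7 Ω
Parallel: admittances add. Y = 1/R + jωC
Y = (0.00769 + j0.0106) S
|Y| = 0.0131 S → |Z| = 1/|Y| = 76.6 Ω, ∠Z = −∠Y = -53.9°
I = V/|Z| = 25.8/76.6 = 337 mA

337 mA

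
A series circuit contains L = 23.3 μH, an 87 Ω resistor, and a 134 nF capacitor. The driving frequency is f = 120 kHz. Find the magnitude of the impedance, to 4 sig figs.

ω = 2πf = 754000 rad/s
X_L = ωL = 17.57 Ω
X_C = 1/(ωC) = 9.898 Ω
Net reactance X = X_L − X_C = 7.670 Ω
Z = 87.00 + j7.670 Ω
|Z| = √(87.00² + 7.670²) = 87.34 Ω

87.34 Ω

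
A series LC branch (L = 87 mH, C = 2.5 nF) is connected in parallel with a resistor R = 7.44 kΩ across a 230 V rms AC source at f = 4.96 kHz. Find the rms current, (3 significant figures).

38.4 mA

ω = 2πf = 31160 rad/s
X_L = ωL = 2710 Ω
X_C = 1/(ωC) = 12800 Ω
Branch 1: Z₁ = R = 7440 Ω
Branch 2 (series LC): Z₂ = j(X_L − X_C) = −j10100 Ω
Parallel: Z = Z₁Z₂/(Z₁+Z₂), |Z| = 6000 Ω, ∠Z = -36.3°
I = V/|Z| = 230/6000 = 38.4 mA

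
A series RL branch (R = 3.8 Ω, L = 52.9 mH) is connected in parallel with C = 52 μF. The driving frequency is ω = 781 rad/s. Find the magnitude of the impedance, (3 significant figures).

59.7 Ω

X_L = ωL = 41.3 Ω
X_C = 1/(ωC) = 24.6 Ω
Branch 1 (R+jX_L): Z₁ = 3.80 + j41.3 Ω, |Z₁| = 41.5 Ω
Branch 2 (−jX_C): Z₂ = −j24.6 Ω
Parallel: Z = Z₁Z₂/(Z₁+Z₂), |Z| = 59.7 Ω, ∠Z = -82.4°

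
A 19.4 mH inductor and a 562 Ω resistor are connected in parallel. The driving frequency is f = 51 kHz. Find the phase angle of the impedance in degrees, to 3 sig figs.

ω = 2πf = 320400 rad/s
X_L = ωL = 6220 Ω
Parallel: admittances add. Y = 1/R + 1/(jωL)
Y = (0.00178 − j0.000161) S
|Y| = 0.00179 S → |Z| = 1/|Y| = 560 Ω, ∠Z = −∠Y = 5.17°

5.17°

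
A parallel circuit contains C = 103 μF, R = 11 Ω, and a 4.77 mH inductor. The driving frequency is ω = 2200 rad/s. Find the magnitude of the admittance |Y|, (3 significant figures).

160 mS

X_L = ωL = 10.5 Ω
X_C = 1/(ωC) = 4.41 Ω
Parallel: admittances add. Y = 1/R + 1/(jωL) + jωC
Y = (0.0909 + j0.131) S
|Y| = 0.160 S → |Z| = 1/|Y| = 6.26 Ω, ∠Z = −∠Y = -55.3°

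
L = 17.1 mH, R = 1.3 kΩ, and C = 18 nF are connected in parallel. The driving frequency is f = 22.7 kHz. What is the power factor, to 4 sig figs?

0.3359

ω = 2πf = 142600 rad/s
X_L = ωL = 2439 Ω
X_C = 1/(ωC) = 389.5 Ω
Parallel: admittances add. Y = 1/R + 1/(jωL) + jωC
Y = (0.0007692 + j0.002157) S
|Y| = 0.002290 S → |Z| = 1/|Y| = 436.6 Ω, ∠Z = −∠Y = -70.38°
cos φ = cos(-70.38°) = 0.3359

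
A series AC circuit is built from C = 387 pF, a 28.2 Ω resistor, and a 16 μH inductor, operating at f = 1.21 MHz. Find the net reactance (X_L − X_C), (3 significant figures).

ω = 2πf = 7.603e+06 rad/s
X_L = ωL = 122 Ω
X_C = 1/(ωC) = 340 Ω
X = 122 − 340 = -218 Ω

-218 Ω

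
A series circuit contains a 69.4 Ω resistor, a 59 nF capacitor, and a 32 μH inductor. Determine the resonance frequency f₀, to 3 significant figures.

116 kHz

ω₀ = 1/√(LC) = 1/√(3.2e-05 × 5.9e-08) = 727800 rad/s
f₀ = ω₀/(2π) = 116 kHz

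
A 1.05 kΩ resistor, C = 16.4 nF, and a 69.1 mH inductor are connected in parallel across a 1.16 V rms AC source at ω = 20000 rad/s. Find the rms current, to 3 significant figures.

X_L = ωL = 1380 Ω
X_C = 1/(ωC) = 3050 Ω
Parallel: admittances add. Y = 1/R + 1/(jωL) + jωC
Y = (0.000952 − j0.000396) S
|Y| = 0.00103 S → |Z| = 1/|Y| = 970 Ω, ∠Z = −∠Y = 22.6°
I = V/|Z| = 1.16/970 = 1.20 mA

1.20 mA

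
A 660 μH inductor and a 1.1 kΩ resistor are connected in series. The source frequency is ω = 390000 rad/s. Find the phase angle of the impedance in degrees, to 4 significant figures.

X_L = ωL = 257.4 Ω
Z = 1100 + j257.4 Ω
|Z| = √(1100² + 257.4²) = 1130 Ω
∠Z = arctan(257.4/1100) = 13.17°

13.17°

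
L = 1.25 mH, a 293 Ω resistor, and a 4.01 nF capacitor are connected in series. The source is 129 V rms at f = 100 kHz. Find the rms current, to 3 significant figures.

265 mA

ω = 2πf = 628300 rad/s
X_L = ωL = 785 Ω
X_C = 1/(ωC) = 397 Ω
Net reactance X = X_L − X_C = 389 Ω
Z = 293 + j389 Ω
|Z| = √(293² + 389²) = 487 Ω
I = V/|Z| = 129/487 = 265 mA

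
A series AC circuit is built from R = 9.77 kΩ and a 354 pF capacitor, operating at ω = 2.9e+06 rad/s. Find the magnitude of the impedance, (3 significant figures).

X_C = 1/(ωC) = 974 Ω
Z = 9770 − j974 Ω
|Z| = √(9770² + 974²) = 9820 Ω

9820 Ω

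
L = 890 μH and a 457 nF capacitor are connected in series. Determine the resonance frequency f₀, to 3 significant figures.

7.89 kHz

ω₀ = 1/√(LC) = 1/√(0.00089 × 4.57e-07) = 49580 rad/s
f₀ = ω₀/(2π) = 7.89 kHz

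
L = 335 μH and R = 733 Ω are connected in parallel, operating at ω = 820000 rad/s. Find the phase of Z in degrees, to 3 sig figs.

X_L = ωL = 275 Ω
Parallel: admittances add. Y = 1/R + 1/(jωL)
Y = (0.00136 − j0.00364) S
|Y| = 0.00389 S → |Z| = 1/|Y| = 257 Ω, ∠Z = −∠Y = 69.5°

69.5°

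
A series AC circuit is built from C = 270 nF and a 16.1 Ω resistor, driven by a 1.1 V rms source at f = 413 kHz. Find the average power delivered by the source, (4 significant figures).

74.57 mW

ω = 2πf = 2.595e+06 rad/s
X_C = 1/(ωC) = 1.427 Ω
Z = 16.10 − j1.427 Ω
|Z| = √(16.10² + 1.427²) = 16.16 Ω
∠Z = arctan(-1.427/16.10) = -5.066°
I = V/|Z| = 68.06 mA
P = VI cos φ = 1.1 × 0.06806 × cos(-5.066°) = 74.57 mW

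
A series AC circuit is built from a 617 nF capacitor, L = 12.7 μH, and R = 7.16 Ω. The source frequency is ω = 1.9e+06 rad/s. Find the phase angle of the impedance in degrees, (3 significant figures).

X_L = ωL = 24.1 Ω
X_C = 1/(ωC) = 0.853 Ω
Net reactance X = X_L − X_C = 23.3 Ω
Z = 7.16 + j23.3 Ω
|Z| = √(7.16² + 23.3²) = 24.4 Ω
∠Z = arctan(23.3/7.16) = 72.9°

72.9°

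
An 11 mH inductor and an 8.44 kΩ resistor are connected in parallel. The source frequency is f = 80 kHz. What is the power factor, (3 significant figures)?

ω = 2πf = 502700 rad/s
X_L = ωL = 5530 Ω
Parallel: admittances add. Y = 1/R + 1/(jωL)
Y = (0.000118 − j0.000181) S
|Y| = 0.000216 S → |Z| = 1/|Y| = 4630 Ω, ∠Z = −∠Y = 56.8°
cos φ = cos(56.8°) = 0.548

0.548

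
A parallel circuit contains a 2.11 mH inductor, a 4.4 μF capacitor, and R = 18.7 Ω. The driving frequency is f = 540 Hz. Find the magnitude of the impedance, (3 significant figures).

7.37 Ω

ω = 2πf = 3393 rad/s
X_L = ωL = 7.16 Ω
X_C = 1/(ωC) = 67.0 Ω
Parallel: admittances add. Y = 1/R + 1/(jωL) + jωC
Y = (0.0535 − j0.125) S
|Y| = 0.136 S → |Z| = 1/|Y| = 7.37 Ω, ∠Z = −∠Y = 66.8°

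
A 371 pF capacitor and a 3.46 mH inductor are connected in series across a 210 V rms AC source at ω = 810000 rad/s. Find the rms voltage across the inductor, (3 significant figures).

X_L = ωL = 2800 Ω
X_C = 1/(ωC) = 3330 Ω
Net reactance X = X_L − X_C = -525 Ω
Z = − j525 Ω
|Z| = √(0² + 525²) = 525 Ω
I = V/|Z| = 400 mA
V_L = I·|Z_L| = 0.400 × 2800 = 1120 V

1120 V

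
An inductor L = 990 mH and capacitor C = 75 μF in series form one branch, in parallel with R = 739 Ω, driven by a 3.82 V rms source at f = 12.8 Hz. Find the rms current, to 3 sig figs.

44.6 mA

ω = 2πf = 80.42 rad/s
X_L = ωL = 79.6 Ω
X_C = 1/(ωC) = 166 Ω
Branch 1: Z₁ = R = 739 Ω
Branch 2 (series LC): Z₂ = j(X_L − X_C) = −j86.2 Ω
Parallel: Z = Z₁Z₂/(Z₁+Z₂), |Z| = 85.6 Ω, ∠Z = -83.3°
I = V/|Z| = 3.82/85.6 = 44.6 mA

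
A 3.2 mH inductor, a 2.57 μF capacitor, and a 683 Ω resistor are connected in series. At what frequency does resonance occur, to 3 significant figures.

1.76 kHz

ω₀ = 1/√(LC) = 1/√(0.0032 × 2.57e-06) = 11030 rad/s
f₀ = ω₀/(2π) = 1.76 kHz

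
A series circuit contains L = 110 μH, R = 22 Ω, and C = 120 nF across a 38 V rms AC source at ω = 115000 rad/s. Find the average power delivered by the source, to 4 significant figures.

X_L = ωL = 12.65 Ω
X_C = 1/(ωC) = 72.46 Ω
Net reactance X = X_L − X_C = -59.81 Ω
Z = 22.00 − j59.81 Ω
|Z| = √(22.00² + 59.81²) = 63.73 Ω
∠Z = arctan(-59.81/22.00) = -69.81°
I = V/|Z| = 596.3 mA
P = VI cos φ = 38 × 0.5963 × cos(-69.81°) = 7.821 W

7.821 W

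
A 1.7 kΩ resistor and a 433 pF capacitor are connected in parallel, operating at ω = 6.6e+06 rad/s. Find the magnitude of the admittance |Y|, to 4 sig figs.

X_C = 1/(ωC) = 349.9 Ω
Parallel: admittances add. Y = 1/R + jωC
Y = (0.0005882 + j0.002858) S
|Y| = 0.002918 S → |Z| = 1/|Y| = 342.7 Ω, ∠Z = −∠Y = -78.37°

2.918 mS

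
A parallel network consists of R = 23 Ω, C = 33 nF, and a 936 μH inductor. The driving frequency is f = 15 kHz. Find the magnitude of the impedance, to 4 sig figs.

ω = 2πf = 94250 rad/s
X_L = ωL = 88.22 Ω
X_C = 1/(ωC) = 321.5 Ω
Parallel: admittances add. Y = 1/R + 1/(jωL) + jωC
Y = (0.04348 − j0.008226) S
|Y| = 0.04425 S → |Z| = 1/|Y| = 22.60 Ω, ∠Z = −∠Y = 10.71°

22.60 Ω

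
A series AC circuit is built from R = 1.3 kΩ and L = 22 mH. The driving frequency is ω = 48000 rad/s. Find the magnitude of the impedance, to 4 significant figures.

1675 Ω

X_L = ωL = 1056 Ω
Z = 1300 + j1056 Ω
|Z| = √(1300² + 1056²) = 1675 Ω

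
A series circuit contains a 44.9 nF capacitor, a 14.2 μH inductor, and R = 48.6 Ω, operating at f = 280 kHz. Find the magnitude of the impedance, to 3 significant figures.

50.1 Ω

ω = 2πf = 1.759e+06 rad/s
X_L = ωL = 25.0 Ω
X_C = 1/(ωC) = 12.7 Ω
Net reactance X = X_L − X_C = 12.3 Ω
Z = 48.6 + j12.3 Ω
|Z| = √(48.6² + 12.3²) = 50.1 Ω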